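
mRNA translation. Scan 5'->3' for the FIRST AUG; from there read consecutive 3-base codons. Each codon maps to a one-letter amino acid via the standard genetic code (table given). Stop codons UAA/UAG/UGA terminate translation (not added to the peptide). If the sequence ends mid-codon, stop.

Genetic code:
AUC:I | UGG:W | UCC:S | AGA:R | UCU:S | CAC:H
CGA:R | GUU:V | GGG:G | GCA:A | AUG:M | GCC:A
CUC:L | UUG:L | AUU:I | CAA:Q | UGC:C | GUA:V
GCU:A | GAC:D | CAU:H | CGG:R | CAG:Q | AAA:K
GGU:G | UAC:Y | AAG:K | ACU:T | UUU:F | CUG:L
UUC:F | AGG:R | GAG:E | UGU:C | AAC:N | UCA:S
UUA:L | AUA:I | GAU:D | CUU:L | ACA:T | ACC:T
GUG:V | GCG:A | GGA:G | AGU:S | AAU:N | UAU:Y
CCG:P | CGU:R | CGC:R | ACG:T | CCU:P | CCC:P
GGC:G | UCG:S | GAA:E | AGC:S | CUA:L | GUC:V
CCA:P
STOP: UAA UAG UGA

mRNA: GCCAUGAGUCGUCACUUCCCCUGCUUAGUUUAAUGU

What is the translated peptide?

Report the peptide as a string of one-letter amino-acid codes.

start AUG at pos 3
pos 3: AUG -> M; peptide=M
pos 6: AGU -> S; peptide=MS
pos 9: CGU -> R; peptide=MSR
pos 12: CAC -> H; peptide=MSRH
pos 15: UUC -> F; peptide=MSRHF
pos 18: CCC -> P; peptide=MSRHFP
pos 21: UGC -> C; peptide=MSRHFPC
pos 24: UUA -> L; peptide=MSRHFPCL
pos 27: GUU -> V; peptide=MSRHFPCLV
pos 30: UAA -> STOP

Answer: MSRHFPCLV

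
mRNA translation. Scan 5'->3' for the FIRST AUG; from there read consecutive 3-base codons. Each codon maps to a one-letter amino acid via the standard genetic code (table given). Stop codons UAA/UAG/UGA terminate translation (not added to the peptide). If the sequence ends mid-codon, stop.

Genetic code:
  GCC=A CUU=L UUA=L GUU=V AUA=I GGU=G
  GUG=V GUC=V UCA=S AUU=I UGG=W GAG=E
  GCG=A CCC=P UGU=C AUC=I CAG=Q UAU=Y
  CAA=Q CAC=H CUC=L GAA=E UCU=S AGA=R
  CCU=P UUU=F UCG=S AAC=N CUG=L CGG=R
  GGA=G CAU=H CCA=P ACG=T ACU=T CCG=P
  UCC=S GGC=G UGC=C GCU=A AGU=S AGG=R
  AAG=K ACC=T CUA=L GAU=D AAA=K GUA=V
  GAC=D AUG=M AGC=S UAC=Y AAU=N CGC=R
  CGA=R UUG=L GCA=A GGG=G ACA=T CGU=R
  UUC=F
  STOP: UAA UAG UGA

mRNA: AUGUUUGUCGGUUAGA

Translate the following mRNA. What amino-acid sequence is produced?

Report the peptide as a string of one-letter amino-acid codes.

Answer: MFVG

Derivation:
start AUG at pos 0
pos 0: AUG -> M; peptide=M
pos 3: UUU -> F; peptide=MF
pos 6: GUC -> V; peptide=MFV
pos 9: GGU -> G; peptide=MFVG
pos 12: UAG -> STOP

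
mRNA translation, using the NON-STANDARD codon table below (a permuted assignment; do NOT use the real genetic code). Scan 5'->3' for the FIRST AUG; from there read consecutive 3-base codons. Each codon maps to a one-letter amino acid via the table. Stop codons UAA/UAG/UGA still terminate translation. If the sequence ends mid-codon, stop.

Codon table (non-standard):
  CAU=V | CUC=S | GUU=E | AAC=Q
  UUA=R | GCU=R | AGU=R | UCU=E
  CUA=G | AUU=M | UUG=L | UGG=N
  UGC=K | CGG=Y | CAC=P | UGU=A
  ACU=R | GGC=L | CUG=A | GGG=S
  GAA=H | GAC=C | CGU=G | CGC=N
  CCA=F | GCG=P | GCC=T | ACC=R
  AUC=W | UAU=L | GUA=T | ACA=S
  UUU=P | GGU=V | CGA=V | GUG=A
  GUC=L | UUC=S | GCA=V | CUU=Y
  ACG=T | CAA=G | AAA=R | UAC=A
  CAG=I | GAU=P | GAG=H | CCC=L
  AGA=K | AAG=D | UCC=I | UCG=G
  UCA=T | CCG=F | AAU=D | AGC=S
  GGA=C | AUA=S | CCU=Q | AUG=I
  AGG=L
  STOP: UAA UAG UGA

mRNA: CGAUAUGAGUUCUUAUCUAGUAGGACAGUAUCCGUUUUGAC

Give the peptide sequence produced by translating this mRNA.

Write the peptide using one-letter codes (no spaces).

start AUG at pos 4
pos 4: AUG -> I; peptide=I
pos 7: AGU -> R; peptide=IR
pos 10: UCU -> E; peptide=IRE
pos 13: UAU -> L; peptide=IREL
pos 16: CUA -> G; peptide=IRELG
pos 19: GUA -> T; peptide=IRELGT
pos 22: GGA -> C; peptide=IRELGTC
pos 25: CAG -> I; peptide=IRELGTCI
pos 28: UAU -> L; peptide=IRELGTCIL
pos 31: CCG -> F; peptide=IRELGTCILF
pos 34: UUU -> P; peptide=IRELGTCILFP
pos 37: UGA -> STOP

Answer: IRELGTCILFP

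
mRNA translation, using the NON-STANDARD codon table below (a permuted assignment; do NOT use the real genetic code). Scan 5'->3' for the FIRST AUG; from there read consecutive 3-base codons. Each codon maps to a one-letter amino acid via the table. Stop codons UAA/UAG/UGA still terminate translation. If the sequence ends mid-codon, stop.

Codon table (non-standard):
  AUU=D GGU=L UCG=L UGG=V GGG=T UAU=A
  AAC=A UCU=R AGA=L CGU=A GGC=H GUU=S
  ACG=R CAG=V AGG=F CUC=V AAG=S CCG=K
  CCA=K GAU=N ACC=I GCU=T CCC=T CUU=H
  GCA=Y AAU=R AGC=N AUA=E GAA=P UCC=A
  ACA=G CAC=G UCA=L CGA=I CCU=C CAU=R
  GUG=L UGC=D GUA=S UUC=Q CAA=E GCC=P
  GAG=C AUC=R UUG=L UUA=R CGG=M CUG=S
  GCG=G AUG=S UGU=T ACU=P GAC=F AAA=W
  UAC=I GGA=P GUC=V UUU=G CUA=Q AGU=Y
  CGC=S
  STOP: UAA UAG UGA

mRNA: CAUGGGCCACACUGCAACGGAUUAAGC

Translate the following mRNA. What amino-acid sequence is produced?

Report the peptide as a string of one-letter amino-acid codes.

start AUG at pos 1
pos 1: AUG -> S; peptide=S
pos 4: GGC -> H; peptide=SH
pos 7: CAC -> G; peptide=SHG
pos 10: ACU -> P; peptide=SHGP
pos 13: GCA -> Y; peptide=SHGPY
pos 16: ACG -> R; peptide=SHGPYR
pos 19: GAU -> N; peptide=SHGPYRN
pos 22: UAA -> STOP

Answer: SHGPYRN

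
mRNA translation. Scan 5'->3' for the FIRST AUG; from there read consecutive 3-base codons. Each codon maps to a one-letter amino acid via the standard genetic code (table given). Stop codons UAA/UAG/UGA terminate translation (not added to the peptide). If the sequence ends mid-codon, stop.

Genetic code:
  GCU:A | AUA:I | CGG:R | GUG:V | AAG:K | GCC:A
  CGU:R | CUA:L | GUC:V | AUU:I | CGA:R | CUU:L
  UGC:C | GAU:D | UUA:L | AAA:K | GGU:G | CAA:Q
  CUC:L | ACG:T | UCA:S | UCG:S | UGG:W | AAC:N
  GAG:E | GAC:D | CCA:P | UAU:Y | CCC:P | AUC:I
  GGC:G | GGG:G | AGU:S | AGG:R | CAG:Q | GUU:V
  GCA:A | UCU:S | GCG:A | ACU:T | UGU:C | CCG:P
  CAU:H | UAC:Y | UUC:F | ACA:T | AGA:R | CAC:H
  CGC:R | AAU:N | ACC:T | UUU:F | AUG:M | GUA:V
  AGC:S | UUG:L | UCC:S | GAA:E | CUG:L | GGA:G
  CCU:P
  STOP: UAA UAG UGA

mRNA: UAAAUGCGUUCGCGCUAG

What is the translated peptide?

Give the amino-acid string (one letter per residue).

Answer: MRSR

Derivation:
start AUG at pos 3
pos 3: AUG -> M; peptide=M
pos 6: CGU -> R; peptide=MR
pos 9: UCG -> S; peptide=MRS
pos 12: CGC -> R; peptide=MRSR
pos 15: UAG -> STOP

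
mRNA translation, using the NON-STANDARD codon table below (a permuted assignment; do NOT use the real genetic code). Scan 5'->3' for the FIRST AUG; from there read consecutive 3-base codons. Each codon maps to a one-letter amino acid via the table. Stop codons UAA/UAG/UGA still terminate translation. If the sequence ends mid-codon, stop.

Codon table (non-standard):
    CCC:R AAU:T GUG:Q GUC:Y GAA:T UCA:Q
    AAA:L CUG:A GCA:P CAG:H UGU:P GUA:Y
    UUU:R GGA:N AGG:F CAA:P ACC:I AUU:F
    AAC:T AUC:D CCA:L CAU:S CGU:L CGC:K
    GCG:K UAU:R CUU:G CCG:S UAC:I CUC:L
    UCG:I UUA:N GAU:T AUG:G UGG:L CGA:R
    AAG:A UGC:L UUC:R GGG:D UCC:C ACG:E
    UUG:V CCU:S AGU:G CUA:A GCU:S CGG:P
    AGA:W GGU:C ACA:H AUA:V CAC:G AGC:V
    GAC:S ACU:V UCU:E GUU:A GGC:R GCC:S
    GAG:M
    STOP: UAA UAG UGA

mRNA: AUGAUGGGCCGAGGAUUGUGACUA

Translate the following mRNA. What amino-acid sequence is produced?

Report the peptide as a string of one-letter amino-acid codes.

Answer: GGRRNV

Derivation:
start AUG at pos 0
pos 0: AUG -> G; peptide=G
pos 3: AUG -> G; peptide=GG
pos 6: GGC -> R; peptide=GGR
pos 9: CGA -> R; peptide=GGRR
pos 12: GGA -> N; peptide=GGRRN
pos 15: UUG -> V; peptide=GGRRNV
pos 18: UGA -> STOP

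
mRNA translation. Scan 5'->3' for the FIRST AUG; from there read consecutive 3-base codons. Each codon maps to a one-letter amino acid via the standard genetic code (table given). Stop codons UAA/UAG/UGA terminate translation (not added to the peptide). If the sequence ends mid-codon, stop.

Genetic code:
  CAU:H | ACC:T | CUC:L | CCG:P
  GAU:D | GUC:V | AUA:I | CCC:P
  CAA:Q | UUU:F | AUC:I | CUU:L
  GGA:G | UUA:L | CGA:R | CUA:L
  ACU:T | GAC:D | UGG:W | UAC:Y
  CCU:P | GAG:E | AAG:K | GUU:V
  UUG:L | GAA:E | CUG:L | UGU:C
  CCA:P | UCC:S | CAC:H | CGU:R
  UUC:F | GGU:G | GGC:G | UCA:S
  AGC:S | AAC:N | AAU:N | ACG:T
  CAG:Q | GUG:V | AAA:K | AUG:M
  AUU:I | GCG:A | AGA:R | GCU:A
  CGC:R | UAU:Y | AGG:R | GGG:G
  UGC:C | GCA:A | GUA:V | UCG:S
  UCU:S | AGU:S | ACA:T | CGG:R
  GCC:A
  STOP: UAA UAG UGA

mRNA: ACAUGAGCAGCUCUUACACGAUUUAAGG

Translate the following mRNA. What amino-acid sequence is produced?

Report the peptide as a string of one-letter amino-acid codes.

start AUG at pos 2
pos 2: AUG -> M; peptide=M
pos 5: AGC -> S; peptide=MS
pos 8: AGC -> S; peptide=MSS
pos 11: UCU -> S; peptide=MSSS
pos 14: UAC -> Y; peptide=MSSSY
pos 17: ACG -> T; peptide=MSSSYT
pos 20: AUU -> I; peptide=MSSSYTI
pos 23: UAA -> STOP

Answer: MSSSYTI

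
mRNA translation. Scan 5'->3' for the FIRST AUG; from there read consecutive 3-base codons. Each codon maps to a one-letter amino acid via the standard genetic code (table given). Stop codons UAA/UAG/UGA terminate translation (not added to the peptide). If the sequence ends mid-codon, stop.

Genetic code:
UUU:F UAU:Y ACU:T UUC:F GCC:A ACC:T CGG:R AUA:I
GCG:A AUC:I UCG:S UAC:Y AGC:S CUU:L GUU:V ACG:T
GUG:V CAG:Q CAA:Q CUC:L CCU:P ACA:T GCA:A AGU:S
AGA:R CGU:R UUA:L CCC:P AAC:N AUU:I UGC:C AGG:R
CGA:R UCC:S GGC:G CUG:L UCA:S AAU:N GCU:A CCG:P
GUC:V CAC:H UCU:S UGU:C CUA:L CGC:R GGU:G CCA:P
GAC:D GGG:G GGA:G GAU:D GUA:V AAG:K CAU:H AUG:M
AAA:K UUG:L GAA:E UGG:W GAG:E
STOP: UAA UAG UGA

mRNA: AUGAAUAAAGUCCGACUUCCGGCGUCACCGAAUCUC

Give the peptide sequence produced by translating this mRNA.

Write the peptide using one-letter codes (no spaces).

start AUG at pos 0
pos 0: AUG -> M; peptide=M
pos 3: AAU -> N; peptide=MN
pos 6: AAA -> K; peptide=MNK
pos 9: GUC -> V; peptide=MNKV
pos 12: CGA -> R; peptide=MNKVR
pos 15: CUU -> L; peptide=MNKVRL
pos 18: CCG -> P; peptide=MNKVRLP
pos 21: GCG -> A; peptide=MNKVRLPA
pos 24: UCA -> S; peptide=MNKVRLPAS
pos 27: CCG -> P; peptide=MNKVRLPASP
pos 30: AAU -> N; peptide=MNKVRLPASPN
pos 33: CUC -> L; peptide=MNKVRLPASPNL
pos 36: only 0 nt remain (<3), stop (end of mRNA)

Answer: MNKVRLPASPNL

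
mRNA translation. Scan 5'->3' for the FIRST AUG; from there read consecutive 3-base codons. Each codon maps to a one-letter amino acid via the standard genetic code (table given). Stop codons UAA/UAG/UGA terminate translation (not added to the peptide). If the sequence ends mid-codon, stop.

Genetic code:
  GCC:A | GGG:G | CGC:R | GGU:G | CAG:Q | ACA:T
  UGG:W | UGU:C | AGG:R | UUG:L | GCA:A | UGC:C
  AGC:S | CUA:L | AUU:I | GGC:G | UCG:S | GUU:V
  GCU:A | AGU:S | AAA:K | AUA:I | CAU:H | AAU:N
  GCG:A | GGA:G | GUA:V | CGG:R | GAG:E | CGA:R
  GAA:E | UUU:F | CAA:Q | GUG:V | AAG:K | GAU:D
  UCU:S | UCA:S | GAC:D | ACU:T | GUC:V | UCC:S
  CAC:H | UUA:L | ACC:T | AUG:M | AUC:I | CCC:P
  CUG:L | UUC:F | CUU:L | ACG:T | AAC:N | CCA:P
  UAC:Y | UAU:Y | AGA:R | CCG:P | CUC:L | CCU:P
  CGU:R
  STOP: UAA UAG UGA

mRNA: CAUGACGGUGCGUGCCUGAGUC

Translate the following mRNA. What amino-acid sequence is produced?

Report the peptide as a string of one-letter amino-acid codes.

Answer: MTVRA

Derivation:
start AUG at pos 1
pos 1: AUG -> M; peptide=M
pos 4: ACG -> T; peptide=MT
pos 7: GUG -> V; peptide=MTV
pos 10: CGU -> R; peptide=MTVR
pos 13: GCC -> A; peptide=MTVRA
pos 16: UGA -> STOP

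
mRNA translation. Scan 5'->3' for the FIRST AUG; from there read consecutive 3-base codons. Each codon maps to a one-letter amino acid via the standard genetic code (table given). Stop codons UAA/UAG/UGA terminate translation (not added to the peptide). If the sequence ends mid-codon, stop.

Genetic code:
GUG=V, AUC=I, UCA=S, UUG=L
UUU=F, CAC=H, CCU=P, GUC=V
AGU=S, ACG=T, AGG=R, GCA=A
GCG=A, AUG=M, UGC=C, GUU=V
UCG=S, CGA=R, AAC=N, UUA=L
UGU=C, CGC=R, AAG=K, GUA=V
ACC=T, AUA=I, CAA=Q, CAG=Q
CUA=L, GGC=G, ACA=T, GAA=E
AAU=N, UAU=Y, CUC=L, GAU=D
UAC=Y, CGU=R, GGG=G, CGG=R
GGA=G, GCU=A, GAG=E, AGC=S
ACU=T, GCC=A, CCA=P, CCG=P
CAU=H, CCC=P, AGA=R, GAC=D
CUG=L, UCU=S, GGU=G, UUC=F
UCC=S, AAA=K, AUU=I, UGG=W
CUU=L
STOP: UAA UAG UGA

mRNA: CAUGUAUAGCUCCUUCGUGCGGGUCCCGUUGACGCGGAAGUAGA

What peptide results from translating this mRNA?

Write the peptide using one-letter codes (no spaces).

Answer: MYSSFVRVPLTRK

Derivation:
start AUG at pos 1
pos 1: AUG -> M; peptide=M
pos 4: UAU -> Y; peptide=MY
pos 7: AGC -> S; peptide=MYS
pos 10: UCC -> S; peptide=MYSS
pos 13: UUC -> F; peptide=MYSSF
pos 16: GUG -> V; peptide=MYSSFV
pos 19: CGG -> R; peptide=MYSSFVR
pos 22: GUC -> V; peptide=MYSSFVRV
pos 25: CCG -> P; peptide=MYSSFVRVP
pos 28: UUG -> L; peptide=MYSSFVRVPL
pos 31: ACG -> T; peptide=MYSSFVRVPLT
pos 34: CGG -> R; peptide=MYSSFVRVPLTR
pos 37: AAG -> K; peptide=MYSSFVRVPLTRK
pos 40: UAG -> STOP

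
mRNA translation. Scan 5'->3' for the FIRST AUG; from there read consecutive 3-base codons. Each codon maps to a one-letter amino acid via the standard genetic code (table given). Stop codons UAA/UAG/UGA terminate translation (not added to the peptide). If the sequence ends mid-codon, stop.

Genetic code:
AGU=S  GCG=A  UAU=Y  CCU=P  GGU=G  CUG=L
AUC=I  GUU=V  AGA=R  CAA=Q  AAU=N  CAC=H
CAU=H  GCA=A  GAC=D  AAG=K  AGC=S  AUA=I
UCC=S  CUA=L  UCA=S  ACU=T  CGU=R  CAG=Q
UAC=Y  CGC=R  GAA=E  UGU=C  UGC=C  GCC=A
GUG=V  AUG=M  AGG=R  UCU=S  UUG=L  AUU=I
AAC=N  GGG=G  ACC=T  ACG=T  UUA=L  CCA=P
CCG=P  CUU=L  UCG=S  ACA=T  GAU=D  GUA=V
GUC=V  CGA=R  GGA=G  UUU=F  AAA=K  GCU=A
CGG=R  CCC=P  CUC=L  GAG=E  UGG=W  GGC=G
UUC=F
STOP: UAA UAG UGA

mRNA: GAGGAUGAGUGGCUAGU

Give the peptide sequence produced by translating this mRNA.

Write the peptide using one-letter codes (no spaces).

Answer: MSG

Derivation:
start AUG at pos 4
pos 4: AUG -> M; peptide=M
pos 7: AGU -> S; peptide=MS
pos 10: GGC -> G; peptide=MSG
pos 13: UAG -> STOP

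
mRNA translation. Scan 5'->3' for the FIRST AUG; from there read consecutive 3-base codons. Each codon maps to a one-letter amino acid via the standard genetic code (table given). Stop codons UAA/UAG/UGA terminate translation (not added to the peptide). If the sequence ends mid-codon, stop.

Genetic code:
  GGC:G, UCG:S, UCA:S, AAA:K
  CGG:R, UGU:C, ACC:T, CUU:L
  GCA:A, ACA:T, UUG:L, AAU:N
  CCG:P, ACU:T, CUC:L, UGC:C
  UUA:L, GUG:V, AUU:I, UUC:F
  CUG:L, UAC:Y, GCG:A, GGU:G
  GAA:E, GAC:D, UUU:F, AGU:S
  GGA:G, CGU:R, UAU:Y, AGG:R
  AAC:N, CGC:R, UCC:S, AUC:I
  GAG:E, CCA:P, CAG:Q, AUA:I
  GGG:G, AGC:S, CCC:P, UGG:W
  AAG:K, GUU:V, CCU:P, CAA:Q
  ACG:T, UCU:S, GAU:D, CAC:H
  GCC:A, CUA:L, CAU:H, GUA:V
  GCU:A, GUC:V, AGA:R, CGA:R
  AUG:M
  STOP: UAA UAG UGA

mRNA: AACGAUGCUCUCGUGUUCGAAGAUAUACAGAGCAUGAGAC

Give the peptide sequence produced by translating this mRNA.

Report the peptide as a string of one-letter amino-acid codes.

Answer: MLSCSKIYRA

Derivation:
start AUG at pos 4
pos 4: AUG -> M; peptide=M
pos 7: CUC -> L; peptide=ML
pos 10: UCG -> S; peptide=MLS
pos 13: UGU -> C; peptide=MLSC
pos 16: UCG -> S; peptide=MLSCS
pos 19: AAG -> K; peptide=MLSCSK
pos 22: AUA -> I; peptide=MLSCSKI
pos 25: UAC -> Y; peptide=MLSCSKIY
pos 28: AGA -> R; peptide=MLSCSKIYR
pos 31: GCA -> A; peptide=MLSCSKIYRA
pos 34: UGA -> STOP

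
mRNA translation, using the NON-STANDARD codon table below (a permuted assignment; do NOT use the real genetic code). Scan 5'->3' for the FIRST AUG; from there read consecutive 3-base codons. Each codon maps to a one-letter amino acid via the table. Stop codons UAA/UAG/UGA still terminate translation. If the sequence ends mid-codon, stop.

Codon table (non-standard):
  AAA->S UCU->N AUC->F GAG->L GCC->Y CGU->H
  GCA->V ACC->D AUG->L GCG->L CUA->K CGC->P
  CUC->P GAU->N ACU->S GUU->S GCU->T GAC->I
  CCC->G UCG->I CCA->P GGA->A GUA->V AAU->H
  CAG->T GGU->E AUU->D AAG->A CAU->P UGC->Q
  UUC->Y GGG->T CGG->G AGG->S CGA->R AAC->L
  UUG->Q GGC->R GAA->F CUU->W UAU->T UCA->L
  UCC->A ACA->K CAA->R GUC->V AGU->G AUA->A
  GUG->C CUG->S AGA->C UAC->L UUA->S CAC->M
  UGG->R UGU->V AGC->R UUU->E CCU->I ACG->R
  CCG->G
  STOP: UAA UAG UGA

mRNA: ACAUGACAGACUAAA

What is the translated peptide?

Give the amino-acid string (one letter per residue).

start AUG at pos 2
pos 2: AUG -> L; peptide=L
pos 5: ACA -> K; peptide=LK
pos 8: GAC -> I; peptide=LKI
pos 11: UAA -> STOP

Answer: LKI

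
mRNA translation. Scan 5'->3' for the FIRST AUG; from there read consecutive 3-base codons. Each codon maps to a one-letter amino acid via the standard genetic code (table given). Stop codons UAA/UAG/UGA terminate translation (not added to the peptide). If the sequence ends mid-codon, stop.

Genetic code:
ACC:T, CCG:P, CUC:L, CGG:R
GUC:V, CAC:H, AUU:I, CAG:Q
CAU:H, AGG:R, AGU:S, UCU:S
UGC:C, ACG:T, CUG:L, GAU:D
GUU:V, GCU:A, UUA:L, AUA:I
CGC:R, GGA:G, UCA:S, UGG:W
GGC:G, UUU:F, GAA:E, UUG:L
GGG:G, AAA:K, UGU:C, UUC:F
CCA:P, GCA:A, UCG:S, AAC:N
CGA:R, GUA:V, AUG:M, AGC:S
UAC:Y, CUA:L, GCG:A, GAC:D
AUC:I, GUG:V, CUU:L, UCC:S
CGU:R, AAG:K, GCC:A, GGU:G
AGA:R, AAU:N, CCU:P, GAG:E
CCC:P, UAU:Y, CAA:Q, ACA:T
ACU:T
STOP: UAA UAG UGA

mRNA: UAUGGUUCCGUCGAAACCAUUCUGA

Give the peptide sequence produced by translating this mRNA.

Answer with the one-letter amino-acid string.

start AUG at pos 1
pos 1: AUG -> M; peptide=M
pos 4: GUU -> V; peptide=MV
pos 7: CCG -> P; peptide=MVP
pos 10: UCG -> S; peptide=MVPS
pos 13: AAA -> K; peptide=MVPSK
pos 16: CCA -> P; peptide=MVPSKP
pos 19: UUC -> F; peptide=MVPSKPF
pos 22: UGA -> STOP

Answer: MVPSKPF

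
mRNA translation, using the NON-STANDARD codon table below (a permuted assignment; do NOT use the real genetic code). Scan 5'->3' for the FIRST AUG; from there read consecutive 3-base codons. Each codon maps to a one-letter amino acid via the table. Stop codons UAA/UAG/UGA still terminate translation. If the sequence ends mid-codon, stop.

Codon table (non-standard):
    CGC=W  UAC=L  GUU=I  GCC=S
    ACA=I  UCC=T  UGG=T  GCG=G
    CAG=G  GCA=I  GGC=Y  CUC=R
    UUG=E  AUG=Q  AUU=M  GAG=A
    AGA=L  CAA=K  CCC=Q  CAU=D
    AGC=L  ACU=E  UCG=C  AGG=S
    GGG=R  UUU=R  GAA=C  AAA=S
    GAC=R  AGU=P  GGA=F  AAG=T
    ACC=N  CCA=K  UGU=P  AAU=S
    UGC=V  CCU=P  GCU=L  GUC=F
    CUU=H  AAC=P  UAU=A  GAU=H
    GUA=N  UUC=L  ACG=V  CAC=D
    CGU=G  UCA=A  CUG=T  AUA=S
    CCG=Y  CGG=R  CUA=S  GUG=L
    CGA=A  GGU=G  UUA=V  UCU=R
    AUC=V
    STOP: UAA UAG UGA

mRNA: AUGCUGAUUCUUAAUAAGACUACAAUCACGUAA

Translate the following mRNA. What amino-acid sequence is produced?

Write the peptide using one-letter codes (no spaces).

start AUG at pos 0
pos 0: AUG -> Q; peptide=Q
pos 3: CUG -> T; peptide=QT
pos 6: AUU -> M; peptide=QTM
pos 9: CUU -> H; peptide=QTMH
pos 12: AAU -> S; peptide=QTMHS
pos 15: AAG -> T; peptide=QTMHST
pos 18: ACU -> E; peptide=QTMHSTE
pos 21: ACA -> I; peptide=QTMHSTEI
pos 24: AUC -> V; peptide=QTMHSTEIV
pos 27: ACG -> V; peptide=QTMHSTEIVV
pos 30: UAA -> STOP

Answer: QTMHSTEIVV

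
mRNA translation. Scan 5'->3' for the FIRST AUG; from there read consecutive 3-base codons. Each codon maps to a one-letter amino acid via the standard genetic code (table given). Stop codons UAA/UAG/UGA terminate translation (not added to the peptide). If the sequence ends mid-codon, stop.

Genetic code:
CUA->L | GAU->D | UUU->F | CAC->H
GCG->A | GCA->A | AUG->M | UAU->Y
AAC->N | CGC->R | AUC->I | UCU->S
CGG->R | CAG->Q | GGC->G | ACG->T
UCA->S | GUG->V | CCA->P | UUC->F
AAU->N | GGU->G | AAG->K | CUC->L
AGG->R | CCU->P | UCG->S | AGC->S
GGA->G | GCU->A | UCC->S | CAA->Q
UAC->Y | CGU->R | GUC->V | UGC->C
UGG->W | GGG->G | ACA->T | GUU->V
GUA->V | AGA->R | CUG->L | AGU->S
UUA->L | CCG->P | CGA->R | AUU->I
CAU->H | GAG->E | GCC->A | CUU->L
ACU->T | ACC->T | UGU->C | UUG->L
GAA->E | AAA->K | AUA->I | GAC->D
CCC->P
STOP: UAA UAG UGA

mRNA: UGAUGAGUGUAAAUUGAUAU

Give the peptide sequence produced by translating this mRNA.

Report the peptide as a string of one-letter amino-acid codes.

start AUG at pos 2
pos 2: AUG -> M; peptide=M
pos 5: AGU -> S; peptide=MS
pos 8: GUA -> V; peptide=MSV
pos 11: AAU -> N; peptide=MSVN
pos 14: UGA -> STOP

Answer: MSVN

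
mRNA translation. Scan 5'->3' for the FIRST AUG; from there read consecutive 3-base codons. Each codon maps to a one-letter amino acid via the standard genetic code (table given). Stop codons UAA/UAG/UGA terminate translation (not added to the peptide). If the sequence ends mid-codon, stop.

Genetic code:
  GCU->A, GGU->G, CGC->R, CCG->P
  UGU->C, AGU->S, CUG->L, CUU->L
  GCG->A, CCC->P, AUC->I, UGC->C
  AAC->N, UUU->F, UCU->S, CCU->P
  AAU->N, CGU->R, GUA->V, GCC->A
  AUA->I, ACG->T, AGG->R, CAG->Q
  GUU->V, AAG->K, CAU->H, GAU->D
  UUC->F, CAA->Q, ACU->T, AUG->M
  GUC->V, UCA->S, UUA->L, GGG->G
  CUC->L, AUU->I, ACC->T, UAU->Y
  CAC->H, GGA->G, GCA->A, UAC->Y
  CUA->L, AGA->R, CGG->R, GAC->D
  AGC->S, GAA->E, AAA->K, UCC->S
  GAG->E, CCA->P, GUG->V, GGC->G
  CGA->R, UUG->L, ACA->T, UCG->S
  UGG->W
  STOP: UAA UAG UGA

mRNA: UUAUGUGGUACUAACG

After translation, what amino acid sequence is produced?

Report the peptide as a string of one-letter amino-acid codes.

Answer: MWY

Derivation:
start AUG at pos 2
pos 2: AUG -> M; peptide=M
pos 5: UGG -> W; peptide=MW
pos 8: UAC -> Y; peptide=MWY
pos 11: UAA -> STOP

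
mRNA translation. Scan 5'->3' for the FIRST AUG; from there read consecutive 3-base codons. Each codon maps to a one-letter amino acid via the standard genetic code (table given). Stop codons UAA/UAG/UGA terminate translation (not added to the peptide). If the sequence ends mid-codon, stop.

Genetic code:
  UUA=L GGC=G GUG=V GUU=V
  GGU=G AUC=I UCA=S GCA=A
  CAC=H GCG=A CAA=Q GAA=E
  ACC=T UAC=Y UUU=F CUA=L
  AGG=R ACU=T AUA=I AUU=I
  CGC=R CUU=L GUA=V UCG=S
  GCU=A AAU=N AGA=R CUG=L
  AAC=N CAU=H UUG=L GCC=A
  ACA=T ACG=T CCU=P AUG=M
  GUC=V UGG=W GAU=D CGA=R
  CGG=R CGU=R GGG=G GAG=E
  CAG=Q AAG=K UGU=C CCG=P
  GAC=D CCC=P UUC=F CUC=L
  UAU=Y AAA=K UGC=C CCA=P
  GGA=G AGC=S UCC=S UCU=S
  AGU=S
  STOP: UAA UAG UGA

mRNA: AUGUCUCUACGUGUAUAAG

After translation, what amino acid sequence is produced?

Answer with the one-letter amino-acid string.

start AUG at pos 0
pos 0: AUG -> M; peptide=M
pos 3: UCU -> S; peptide=MS
pos 6: CUA -> L; peptide=MSL
pos 9: CGU -> R; peptide=MSLR
pos 12: GUA -> V; peptide=MSLRV
pos 15: UAA -> STOP

Answer: MSLRV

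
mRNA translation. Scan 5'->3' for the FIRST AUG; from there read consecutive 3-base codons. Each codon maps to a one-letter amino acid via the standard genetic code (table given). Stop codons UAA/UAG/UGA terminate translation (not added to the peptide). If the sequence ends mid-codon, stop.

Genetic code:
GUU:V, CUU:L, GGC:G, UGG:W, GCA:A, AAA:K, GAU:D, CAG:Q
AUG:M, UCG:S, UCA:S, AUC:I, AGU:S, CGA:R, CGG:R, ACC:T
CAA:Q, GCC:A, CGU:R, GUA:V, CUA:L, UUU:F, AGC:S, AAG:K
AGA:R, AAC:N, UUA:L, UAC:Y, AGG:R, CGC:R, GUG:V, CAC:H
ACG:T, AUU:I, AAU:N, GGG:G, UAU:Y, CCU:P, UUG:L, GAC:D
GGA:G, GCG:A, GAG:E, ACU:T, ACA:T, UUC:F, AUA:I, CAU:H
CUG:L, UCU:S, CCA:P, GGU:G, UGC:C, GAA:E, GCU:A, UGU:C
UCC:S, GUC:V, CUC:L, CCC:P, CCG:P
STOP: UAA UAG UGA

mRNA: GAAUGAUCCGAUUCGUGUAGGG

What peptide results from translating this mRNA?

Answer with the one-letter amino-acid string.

Answer: MIRFV

Derivation:
start AUG at pos 2
pos 2: AUG -> M; peptide=M
pos 5: AUC -> I; peptide=MI
pos 8: CGA -> R; peptide=MIR
pos 11: UUC -> F; peptide=MIRF
pos 14: GUG -> V; peptide=MIRFV
pos 17: UAG -> STOP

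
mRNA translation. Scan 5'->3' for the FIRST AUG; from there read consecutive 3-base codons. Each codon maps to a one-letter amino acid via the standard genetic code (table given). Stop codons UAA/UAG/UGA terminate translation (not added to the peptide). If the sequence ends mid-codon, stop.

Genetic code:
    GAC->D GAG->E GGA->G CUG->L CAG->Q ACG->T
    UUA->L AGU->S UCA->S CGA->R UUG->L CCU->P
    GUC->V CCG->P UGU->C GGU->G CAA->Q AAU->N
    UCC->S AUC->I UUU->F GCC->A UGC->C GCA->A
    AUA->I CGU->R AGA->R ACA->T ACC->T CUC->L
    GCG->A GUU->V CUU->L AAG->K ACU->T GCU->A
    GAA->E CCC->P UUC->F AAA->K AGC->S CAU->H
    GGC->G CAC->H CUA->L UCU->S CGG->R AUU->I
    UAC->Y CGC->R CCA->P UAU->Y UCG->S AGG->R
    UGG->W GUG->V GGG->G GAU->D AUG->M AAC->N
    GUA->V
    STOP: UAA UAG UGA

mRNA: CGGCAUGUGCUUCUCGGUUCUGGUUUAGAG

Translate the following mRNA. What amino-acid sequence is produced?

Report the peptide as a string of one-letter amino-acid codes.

Answer: MCFSVLV

Derivation:
start AUG at pos 4
pos 4: AUG -> M; peptide=M
pos 7: UGC -> C; peptide=MC
pos 10: UUC -> F; peptide=MCF
pos 13: UCG -> S; peptide=MCFS
pos 16: GUU -> V; peptide=MCFSV
pos 19: CUG -> L; peptide=MCFSVL
pos 22: GUU -> V; peptide=MCFSVLV
pos 25: UAG -> STOP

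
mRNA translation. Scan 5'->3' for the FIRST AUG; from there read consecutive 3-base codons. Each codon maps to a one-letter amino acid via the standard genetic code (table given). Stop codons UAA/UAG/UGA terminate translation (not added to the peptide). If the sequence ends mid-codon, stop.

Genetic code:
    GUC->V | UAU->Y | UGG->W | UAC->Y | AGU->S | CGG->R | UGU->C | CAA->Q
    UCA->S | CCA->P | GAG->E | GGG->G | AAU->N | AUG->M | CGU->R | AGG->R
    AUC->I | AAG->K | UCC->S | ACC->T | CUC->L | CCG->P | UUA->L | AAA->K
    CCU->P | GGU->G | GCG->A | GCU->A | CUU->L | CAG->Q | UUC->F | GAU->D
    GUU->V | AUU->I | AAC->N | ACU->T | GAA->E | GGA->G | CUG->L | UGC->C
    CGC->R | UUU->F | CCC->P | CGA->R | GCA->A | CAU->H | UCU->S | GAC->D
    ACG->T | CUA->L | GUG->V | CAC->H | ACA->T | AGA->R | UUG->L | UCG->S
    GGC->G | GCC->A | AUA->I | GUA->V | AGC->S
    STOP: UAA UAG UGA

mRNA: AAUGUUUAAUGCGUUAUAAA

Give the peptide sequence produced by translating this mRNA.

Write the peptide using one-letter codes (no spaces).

Answer: MFNAL

Derivation:
start AUG at pos 1
pos 1: AUG -> M; peptide=M
pos 4: UUU -> F; peptide=MF
pos 7: AAU -> N; peptide=MFN
pos 10: GCG -> A; peptide=MFNA
pos 13: UUA -> L; peptide=MFNAL
pos 16: UAA -> STOP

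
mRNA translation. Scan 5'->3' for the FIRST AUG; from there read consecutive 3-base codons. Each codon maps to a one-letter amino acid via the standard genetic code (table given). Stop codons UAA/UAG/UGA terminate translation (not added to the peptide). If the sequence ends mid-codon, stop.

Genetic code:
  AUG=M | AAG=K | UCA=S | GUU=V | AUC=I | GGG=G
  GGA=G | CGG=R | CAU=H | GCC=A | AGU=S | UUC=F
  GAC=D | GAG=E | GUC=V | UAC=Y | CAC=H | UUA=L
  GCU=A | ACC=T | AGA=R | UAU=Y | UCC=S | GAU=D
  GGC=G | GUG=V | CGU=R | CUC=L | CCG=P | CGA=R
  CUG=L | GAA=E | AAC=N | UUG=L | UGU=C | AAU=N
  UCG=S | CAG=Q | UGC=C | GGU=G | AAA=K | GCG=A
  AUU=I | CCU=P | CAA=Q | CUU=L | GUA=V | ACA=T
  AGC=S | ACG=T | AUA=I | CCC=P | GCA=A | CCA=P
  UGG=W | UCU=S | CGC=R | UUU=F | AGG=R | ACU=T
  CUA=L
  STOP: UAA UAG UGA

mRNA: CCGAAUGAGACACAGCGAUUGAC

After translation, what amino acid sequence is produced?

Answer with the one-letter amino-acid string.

start AUG at pos 4
pos 4: AUG -> M; peptide=M
pos 7: AGA -> R; peptide=MR
pos 10: CAC -> H; peptide=MRH
pos 13: AGC -> S; peptide=MRHS
pos 16: GAU -> D; peptide=MRHSD
pos 19: UGA -> STOP

Answer: MRHSD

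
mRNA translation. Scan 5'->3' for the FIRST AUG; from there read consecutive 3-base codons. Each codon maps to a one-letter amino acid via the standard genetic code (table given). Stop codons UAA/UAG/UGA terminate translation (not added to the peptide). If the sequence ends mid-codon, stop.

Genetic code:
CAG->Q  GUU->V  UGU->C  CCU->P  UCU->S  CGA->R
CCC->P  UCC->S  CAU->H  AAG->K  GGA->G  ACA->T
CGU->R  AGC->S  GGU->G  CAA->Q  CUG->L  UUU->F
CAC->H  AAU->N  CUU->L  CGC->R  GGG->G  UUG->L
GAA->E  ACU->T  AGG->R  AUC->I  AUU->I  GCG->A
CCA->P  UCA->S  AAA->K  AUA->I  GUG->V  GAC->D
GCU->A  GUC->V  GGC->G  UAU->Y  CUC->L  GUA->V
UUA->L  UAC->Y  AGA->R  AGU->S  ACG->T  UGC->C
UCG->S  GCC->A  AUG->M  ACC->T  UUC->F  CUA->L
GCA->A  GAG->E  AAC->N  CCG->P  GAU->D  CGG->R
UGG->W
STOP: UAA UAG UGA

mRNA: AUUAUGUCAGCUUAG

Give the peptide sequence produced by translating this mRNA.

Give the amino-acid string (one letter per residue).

Answer: MSA

Derivation:
start AUG at pos 3
pos 3: AUG -> M; peptide=M
pos 6: UCA -> S; peptide=MS
pos 9: GCU -> A; peptide=MSA
pos 12: UAG -> STOP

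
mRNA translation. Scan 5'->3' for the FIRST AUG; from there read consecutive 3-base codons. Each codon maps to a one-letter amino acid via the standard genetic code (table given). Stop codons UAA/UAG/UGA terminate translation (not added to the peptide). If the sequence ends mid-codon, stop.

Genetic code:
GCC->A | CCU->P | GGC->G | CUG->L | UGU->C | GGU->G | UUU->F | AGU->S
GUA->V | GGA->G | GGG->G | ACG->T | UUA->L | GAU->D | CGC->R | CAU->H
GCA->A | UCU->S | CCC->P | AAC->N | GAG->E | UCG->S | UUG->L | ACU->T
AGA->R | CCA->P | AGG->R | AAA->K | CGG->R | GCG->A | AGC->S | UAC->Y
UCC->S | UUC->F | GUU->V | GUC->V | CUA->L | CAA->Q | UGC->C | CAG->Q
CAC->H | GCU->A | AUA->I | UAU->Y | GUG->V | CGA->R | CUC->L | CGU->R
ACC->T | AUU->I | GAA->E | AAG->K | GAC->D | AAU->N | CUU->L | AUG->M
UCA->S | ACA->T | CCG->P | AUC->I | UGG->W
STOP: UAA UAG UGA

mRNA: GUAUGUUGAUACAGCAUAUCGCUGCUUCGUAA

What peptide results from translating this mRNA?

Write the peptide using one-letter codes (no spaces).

start AUG at pos 2
pos 2: AUG -> M; peptide=M
pos 5: UUG -> L; peptide=ML
pos 8: AUA -> I; peptide=MLI
pos 11: CAG -> Q; peptide=MLIQ
pos 14: CAU -> H; peptide=MLIQH
pos 17: AUC -> I; peptide=MLIQHI
pos 20: GCU -> A; peptide=MLIQHIA
pos 23: GCU -> A; peptide=MLIQHIAA
pos 26: UCG -> S; peptide=MLIQHIAAS
pos 29: UAA -> STOP

Answer: MLIQHIAAS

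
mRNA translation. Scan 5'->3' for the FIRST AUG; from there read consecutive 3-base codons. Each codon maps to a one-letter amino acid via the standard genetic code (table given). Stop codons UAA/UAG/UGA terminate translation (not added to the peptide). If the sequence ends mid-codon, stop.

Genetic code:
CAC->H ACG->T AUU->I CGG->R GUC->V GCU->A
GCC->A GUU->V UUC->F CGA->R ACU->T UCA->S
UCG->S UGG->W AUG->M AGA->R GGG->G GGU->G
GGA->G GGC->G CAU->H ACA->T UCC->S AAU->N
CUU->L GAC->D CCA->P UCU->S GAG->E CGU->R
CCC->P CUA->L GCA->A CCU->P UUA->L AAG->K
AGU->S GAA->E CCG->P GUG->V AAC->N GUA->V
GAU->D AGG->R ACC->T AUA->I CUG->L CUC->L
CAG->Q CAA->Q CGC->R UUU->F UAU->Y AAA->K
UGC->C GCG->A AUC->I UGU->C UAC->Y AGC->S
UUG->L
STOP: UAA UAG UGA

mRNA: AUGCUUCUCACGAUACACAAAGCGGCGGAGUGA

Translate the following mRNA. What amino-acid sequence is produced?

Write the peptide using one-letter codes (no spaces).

Answer: MLLTIHKAAE

Derivation:
start AUG at pos 0
pos 0: AUG -> M; peptide=M
pos 3: CUU -> L; peptide=ML
pos 6: CUC -> L; peptide=MLL
pos 9: ACG -> T; peptide=MLLT
pos 12: AUA -> I; peptide=MLLTI
pos 15: CAC -> H; peptide=MLLTIH
pos 18: AAA -> K; peptide=MLLTIHK
pos 21: GCG -> A; peptide=MLLTIHKA
pos 24: GCG -> A; peptide=MLLTIHKAA
pos 27: GAG -> E; peptide=MLLTIHKAAE
pos 30: UGA -> STOP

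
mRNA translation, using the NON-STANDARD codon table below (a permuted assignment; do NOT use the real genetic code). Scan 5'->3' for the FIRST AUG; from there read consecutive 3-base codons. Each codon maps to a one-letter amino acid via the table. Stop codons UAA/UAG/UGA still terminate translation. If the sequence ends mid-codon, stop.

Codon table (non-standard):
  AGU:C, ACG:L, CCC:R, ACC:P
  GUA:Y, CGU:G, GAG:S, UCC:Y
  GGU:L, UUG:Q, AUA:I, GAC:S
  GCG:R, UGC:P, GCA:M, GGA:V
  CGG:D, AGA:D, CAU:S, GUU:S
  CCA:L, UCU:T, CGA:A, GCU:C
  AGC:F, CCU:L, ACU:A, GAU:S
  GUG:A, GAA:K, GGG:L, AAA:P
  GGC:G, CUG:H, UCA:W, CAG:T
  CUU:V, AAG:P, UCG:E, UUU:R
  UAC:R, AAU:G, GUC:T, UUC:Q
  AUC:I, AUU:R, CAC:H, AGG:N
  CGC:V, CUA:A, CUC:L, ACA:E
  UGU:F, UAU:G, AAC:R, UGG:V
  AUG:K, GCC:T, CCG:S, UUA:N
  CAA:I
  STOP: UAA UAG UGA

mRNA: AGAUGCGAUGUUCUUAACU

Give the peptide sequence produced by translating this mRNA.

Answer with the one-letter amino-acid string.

start AUG at pos 2
pos 2: AUG -> K; peptide=K
pos 5: CGA -> A; peptide=KA
pos 8: UGU -> F; peptide=KAF
pos 11: UCU -> T; peptide=KAFT
pos 14: UAA -> STOP

Answer: KAFT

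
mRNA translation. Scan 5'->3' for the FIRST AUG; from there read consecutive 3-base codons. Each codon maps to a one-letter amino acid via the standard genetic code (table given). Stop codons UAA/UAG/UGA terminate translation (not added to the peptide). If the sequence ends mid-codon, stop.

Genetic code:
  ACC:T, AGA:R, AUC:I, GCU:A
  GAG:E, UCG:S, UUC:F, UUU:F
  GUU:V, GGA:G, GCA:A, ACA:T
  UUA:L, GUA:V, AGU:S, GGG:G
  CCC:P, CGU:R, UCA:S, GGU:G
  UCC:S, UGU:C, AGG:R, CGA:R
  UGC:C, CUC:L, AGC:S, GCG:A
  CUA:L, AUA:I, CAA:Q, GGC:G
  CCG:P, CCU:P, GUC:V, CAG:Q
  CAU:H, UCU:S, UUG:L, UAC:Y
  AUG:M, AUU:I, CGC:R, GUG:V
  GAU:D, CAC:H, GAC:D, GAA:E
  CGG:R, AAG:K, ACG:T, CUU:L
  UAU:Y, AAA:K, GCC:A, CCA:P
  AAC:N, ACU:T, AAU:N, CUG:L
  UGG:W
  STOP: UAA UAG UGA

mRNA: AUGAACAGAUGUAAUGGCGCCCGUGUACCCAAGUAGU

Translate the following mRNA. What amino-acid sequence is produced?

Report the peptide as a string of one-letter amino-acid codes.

Answer: MNRCNGARVPK

Derivation:
start AUG at pos 0
pos 0: AUG -> M; peptide=M
pos 3: AAC -> N; peptide=MN
pos 6: AGA -> R; peptide=MNR
pos 9: UGU -> C; peptide=MNRC
pos 12: AAU -> N; peptide=MNRCN
pos 15: GGC -> G; peptide=MNRCNG
pos 18: GCC -> A; peptide=MNRCNGA
pos 21: CGU -> R; peptide=MNRCNGAR
pos 24: GUA -> V; peptide=MNRCNGARV
pos 27: CCC -> P; peptide=MNRCNGARVP
pos 30: AAG -> K; peptide=MNRCNGARVPK
pos 33: UAG -> STOP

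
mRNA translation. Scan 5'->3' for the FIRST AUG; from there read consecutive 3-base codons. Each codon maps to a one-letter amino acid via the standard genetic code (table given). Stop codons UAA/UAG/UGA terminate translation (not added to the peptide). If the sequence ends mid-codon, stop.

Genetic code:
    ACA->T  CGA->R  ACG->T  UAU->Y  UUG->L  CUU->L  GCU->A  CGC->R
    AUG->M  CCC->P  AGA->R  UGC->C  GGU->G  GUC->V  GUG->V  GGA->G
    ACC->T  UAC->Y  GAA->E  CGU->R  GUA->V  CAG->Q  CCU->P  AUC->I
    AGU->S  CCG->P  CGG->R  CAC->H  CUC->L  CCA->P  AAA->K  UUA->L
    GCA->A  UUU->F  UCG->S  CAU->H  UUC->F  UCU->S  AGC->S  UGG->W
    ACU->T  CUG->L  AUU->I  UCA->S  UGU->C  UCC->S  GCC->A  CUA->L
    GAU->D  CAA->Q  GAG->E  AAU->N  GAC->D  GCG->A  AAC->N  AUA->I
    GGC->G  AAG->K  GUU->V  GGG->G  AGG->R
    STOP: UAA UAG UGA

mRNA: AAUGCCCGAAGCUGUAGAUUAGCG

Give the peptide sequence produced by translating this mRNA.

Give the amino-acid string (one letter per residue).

start AUG at pos 1
pos 1: AUG -> M; peptide=M
pos 4: CCC -> P; peptide=MP
pos 7: GAA -> E; peptide=MPE
pos 10: GCU -> A; peptide=MPEA
pos 13: GUA -> V; peptide=MPEAV
pos 16: GAU -> D; peptide=MPEAVD
pos 19: UAG -> STOP

Answer: MPEAVD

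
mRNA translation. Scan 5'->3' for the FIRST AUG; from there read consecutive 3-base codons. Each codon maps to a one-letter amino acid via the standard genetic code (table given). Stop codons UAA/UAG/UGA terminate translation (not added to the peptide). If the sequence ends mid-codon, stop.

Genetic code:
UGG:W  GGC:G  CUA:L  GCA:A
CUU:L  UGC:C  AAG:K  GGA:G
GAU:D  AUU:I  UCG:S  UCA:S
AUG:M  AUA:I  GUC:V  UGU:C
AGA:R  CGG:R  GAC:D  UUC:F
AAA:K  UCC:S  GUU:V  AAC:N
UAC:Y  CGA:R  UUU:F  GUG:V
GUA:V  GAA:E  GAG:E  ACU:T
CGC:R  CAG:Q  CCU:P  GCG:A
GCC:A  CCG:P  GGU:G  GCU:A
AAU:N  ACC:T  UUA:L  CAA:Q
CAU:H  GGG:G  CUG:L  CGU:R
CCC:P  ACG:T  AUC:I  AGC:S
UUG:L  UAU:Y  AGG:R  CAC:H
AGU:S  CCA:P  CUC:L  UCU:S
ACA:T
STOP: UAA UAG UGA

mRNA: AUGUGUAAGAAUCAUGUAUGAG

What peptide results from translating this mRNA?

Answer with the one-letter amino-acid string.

start AUG at pos 0
pos 0: AUG -> M; peptide=M
pos 3: UGU -> C; peptide=MC
pos 6: AAG -> K; peptide=MCK
pos 9: AAU -> N; peptide=MCKN
pos 12: CAU -> H; peptide=MCKNH
pos 15: GUA -> V; peptide=MCKNHV
pos 18: UGA -> STOP

Answer: MCKNHV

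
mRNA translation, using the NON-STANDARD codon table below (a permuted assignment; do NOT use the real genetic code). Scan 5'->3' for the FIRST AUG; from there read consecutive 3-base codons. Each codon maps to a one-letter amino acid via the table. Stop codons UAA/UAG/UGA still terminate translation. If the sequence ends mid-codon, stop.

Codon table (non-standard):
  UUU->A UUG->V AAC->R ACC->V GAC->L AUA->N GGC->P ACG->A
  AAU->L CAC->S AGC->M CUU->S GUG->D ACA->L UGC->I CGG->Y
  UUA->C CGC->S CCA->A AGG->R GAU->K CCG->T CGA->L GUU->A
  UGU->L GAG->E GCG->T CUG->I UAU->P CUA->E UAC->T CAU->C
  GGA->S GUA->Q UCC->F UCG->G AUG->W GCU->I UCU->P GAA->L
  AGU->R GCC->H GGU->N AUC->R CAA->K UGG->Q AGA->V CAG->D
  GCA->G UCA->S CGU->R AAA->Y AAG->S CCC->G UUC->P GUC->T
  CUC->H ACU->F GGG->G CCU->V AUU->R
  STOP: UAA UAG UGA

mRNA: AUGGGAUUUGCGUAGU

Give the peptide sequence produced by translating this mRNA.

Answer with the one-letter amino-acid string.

Answer: WSAT

Derivation:
start AUG at pos 0
pos 0: AUG -> W; peptide=W
pos 3: GGA -> S; peptide=WS
pos 6: UUU -> A; peptide=WSA
pos 9: GCG -> T; peptide=WSAT
pos 12: UAG -> STOP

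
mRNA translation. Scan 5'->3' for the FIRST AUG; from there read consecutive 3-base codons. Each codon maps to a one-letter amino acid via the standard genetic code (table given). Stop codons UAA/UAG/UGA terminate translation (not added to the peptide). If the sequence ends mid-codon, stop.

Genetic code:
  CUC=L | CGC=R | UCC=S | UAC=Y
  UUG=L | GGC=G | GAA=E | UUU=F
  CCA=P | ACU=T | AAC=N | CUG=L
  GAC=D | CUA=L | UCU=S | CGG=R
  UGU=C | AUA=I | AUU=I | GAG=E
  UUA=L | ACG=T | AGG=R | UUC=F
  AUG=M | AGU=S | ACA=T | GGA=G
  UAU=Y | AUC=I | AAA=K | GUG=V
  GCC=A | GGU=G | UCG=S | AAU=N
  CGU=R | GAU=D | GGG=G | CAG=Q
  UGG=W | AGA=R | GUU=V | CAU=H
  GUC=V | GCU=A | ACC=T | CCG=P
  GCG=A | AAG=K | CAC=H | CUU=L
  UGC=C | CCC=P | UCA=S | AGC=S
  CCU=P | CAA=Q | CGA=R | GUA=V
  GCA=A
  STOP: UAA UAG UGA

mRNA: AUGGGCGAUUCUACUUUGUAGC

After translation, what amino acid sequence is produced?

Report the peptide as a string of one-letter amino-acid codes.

start AUG at pos 0
pos 0: AUG -> M; peptide=M
pos 3: GGC -> G; peptide=MG
pos 6: GAU -> D; peptide=MGD
pos 9: UCU -> S; peptide=MGDS
pos 12: ACU -> T; peptide=MGDST
pos 15: UUG -> L; peptide=MGDSTL
pos 18: UAG -> STOP

Answer: MGDSTL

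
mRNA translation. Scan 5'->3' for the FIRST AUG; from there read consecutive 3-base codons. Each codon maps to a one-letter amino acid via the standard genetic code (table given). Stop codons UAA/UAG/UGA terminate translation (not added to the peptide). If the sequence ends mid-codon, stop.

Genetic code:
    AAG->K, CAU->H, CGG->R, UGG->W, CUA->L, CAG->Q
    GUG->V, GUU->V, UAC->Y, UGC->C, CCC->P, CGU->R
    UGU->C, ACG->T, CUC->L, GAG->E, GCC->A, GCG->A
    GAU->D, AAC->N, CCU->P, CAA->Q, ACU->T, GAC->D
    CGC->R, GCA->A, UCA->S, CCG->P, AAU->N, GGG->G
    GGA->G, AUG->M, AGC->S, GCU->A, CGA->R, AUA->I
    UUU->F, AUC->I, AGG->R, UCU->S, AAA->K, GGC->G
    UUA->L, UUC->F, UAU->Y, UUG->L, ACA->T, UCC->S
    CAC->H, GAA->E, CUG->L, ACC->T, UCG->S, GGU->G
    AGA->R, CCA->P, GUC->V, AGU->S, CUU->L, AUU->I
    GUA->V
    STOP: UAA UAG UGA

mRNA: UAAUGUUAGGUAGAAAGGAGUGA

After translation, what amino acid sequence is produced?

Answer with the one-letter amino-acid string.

Answer: MLGRKE

Derivation:
start AUG at pos 2
pos 2: AUG -> M; peptide=M
pos 5: UUA -> L; peptide=ML
pos 8: GGU -> G; peptide=MLG
pos 11: AGA -> R; peptide=MLGR
pos 14: AAG -> K; peptide=MLGRK
pos 17: GAG -> E; peptide=MLGRKE
pos 20: UGA -> STOP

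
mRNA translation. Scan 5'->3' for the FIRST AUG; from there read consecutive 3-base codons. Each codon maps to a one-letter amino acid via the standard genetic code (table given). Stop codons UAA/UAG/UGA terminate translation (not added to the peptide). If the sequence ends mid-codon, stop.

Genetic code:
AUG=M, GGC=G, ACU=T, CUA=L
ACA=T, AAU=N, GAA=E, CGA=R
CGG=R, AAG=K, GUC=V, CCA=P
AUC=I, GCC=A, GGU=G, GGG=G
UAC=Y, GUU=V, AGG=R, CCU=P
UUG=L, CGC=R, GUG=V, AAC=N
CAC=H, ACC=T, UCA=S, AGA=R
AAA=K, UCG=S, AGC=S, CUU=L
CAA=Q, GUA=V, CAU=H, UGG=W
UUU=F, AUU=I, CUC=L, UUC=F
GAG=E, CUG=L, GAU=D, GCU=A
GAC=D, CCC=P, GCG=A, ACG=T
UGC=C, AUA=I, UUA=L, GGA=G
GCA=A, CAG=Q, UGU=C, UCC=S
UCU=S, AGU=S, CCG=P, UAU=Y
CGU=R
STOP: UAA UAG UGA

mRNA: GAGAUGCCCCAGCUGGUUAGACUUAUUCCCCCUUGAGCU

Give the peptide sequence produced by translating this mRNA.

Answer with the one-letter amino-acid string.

start AUG at pos 3
pos 3: AUG -> M; peptide=M
pos 6: CCC -> P; peptide=MP
pos 9: CAG -> Q; peptide=MPQ
pos 12: CUG -> L; peptide=MPQL
pos 15: GUU -> V; peptide=MPQLV
pos 18: AGA -> R; peptide=MPQLVR
pos 21: CUU -> L; peptide=MPQLVRL
pos 24: AUU -> I; peptide=MPQLVRLI
pos 27: CCC -> P; peptide=MPQLVRLIP
pos 30: CCU -> P; peptide=MPQLVRLIPP
pos 33: UGA -> STOP

Answer: MPQLVRLIPP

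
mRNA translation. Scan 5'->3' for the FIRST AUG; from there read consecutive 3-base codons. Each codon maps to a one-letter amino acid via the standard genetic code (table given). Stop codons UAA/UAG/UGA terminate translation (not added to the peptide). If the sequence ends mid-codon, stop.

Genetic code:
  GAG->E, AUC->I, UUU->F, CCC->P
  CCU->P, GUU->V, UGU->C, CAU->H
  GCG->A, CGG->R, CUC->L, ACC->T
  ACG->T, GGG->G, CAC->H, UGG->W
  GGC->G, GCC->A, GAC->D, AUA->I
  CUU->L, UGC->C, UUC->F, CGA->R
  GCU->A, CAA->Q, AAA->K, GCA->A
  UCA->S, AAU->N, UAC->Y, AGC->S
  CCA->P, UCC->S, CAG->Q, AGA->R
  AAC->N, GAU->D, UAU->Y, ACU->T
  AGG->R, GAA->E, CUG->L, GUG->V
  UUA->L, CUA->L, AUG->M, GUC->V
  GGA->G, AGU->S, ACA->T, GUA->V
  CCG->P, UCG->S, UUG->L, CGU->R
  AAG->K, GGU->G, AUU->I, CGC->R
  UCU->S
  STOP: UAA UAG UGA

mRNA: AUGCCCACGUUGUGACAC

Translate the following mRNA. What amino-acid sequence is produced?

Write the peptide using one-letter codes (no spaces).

Answer: MPTL

Derivation:
start AUG at pos 0
pos 0: AUG -> M; peptide=M
pos 3: CCC -> P; peptide=MP
pos 6: ACG -> T; peptide=MPT
pos 9: UUG -> L; peptide=MPTL
pos 12: UGA -> STOP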